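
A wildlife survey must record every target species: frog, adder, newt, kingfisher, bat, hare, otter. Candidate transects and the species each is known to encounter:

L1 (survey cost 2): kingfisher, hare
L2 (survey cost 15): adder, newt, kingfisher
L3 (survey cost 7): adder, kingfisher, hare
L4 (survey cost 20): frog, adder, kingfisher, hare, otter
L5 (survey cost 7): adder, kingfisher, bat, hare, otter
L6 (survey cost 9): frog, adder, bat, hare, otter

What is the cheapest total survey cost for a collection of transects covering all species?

24

L2, L6 cover every species at survey cost 15 + 9 = 24.
Any cover uses at least 2 transects; among all covering selections none totals below 24.
Greedy by coverage-per-survey cost would pick L1, L6, L2 for 26 — worse than the optimum 24.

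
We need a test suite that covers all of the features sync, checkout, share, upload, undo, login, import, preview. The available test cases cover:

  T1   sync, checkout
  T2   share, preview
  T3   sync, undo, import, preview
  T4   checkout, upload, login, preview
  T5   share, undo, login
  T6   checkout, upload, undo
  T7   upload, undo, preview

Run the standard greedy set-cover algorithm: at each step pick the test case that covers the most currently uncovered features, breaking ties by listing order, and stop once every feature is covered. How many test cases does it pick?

Pick 1: T3 covers 4 new features (sync, undo, import, preview).
Pick 2: T4 covers 3 new features (checkout, upload, login).
Pick 3: T2 covers 1 new features (share).
Greedy uses 3 test cases.

3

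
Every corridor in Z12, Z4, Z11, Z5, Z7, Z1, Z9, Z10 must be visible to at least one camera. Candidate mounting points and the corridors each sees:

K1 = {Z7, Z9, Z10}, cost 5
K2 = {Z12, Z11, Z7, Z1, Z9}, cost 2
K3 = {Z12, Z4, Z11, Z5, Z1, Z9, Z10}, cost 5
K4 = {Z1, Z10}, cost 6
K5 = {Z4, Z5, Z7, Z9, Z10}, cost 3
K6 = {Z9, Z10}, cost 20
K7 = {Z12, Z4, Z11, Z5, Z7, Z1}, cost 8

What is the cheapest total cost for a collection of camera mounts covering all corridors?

K2, K5 cover every corridor at cost 2 + 3 = 5.
Any cover uses at least 2 camera mounts; among all covering selections none totals below 5.

5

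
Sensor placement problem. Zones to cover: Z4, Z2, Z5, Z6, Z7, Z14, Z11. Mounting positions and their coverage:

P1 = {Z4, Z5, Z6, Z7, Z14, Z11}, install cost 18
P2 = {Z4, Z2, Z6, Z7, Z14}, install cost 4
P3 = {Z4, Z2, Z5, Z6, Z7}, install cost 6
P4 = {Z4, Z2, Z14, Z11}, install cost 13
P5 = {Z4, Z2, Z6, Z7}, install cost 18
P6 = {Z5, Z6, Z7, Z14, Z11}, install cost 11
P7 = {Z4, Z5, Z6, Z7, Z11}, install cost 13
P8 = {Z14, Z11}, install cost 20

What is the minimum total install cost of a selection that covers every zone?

15

P2, P6 cover every zone at install cost 4 + 11 = 15.
Any cover uses at least 2 sensor positions; among all covering selections none totals below 15.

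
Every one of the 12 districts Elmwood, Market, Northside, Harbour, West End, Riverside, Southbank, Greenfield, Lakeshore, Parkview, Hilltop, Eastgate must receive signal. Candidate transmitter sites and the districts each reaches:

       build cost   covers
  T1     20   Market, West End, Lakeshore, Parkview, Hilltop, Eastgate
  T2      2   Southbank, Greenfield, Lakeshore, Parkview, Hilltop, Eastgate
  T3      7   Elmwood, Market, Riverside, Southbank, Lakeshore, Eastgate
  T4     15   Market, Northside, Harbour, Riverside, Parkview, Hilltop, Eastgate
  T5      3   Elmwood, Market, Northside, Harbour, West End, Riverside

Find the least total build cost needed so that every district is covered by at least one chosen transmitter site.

T2, T5 cover every district at build cost 2 + 3 = 5.
Any cover uses at least 2 transmitter sites; among all covering selections none totals below 5.

5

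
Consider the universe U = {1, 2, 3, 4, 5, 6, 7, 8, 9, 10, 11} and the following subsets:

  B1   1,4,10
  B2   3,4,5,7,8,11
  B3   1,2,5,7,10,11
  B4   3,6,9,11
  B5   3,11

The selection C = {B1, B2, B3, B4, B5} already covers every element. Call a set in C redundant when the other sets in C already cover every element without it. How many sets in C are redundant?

Drop B1: the rest still cover every element — redundant.
Drop B2: 8 uncovered — not redundant.
Drop B3: 2 uncovered — not redundant.
Drop B4: 6, 9 uncovered — not redundant.
Drop B5: the rest still cover every element — redundant.
2 redundant: B1, B5.

2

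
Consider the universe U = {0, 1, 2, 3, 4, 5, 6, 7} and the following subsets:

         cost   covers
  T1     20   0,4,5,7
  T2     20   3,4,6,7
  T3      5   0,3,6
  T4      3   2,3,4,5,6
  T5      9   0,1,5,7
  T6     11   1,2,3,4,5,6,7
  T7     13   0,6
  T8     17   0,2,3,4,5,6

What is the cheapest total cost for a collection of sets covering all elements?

12

T4, T5 cover every element at cost 3 + 9 = 12.
Any cover uses at least 2 sets; among all covering selections none totals below 12.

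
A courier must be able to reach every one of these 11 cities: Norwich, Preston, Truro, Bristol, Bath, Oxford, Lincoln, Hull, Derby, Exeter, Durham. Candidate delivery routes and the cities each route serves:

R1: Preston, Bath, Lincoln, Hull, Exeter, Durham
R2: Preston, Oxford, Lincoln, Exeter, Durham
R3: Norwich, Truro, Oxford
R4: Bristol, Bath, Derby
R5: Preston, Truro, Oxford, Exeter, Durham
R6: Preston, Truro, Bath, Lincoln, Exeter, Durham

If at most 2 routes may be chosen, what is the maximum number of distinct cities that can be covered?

Choosing R1, R3 covers {Norwich, Preston, Truro, Bath, Oxford, Lincoln, Hull, Exeter, Durham} — 9 cities.
No choice of 2 routes does better; here Bristol, Derby are left uncovered.

9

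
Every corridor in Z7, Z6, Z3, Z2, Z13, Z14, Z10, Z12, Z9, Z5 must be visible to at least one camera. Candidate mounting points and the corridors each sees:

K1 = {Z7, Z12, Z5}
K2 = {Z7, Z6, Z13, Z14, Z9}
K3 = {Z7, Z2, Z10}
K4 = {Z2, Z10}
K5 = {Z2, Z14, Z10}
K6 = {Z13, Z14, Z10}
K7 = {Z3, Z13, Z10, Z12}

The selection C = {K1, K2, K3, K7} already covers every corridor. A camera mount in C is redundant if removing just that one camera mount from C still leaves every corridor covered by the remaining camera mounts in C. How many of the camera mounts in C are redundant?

Drop K1: Z5 uncovered — not redundant.
Drop K2: Z6, Z14, Z9 uncovered — not redundant.
Drop K3: Z2 uncovered — not redundant.
Drop K7: Z3 uncovered — not redundant.
None of the camera mounts in C is redundant.

0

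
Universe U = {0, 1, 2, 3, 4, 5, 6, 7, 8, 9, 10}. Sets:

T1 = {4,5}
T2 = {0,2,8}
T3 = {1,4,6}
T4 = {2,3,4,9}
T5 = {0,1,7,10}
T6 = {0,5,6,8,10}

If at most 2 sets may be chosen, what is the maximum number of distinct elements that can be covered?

Choosing T4, T6 covers {0, 2, 3, 4, 5, 6, 8, 9, 10} — 9 elements.
No choice of 2 sets does better; here 1, 7 are left uncovered.

9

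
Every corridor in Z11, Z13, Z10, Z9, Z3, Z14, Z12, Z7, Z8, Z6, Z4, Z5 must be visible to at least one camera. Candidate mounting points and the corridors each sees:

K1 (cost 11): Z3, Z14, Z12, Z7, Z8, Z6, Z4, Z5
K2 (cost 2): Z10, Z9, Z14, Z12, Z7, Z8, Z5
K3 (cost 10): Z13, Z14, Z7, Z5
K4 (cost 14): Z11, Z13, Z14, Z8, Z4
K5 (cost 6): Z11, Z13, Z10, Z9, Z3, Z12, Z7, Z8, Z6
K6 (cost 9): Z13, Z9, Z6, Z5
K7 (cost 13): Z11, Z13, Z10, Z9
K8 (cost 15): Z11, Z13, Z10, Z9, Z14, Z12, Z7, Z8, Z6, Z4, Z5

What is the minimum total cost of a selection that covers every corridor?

17

K1, K5 cover every corridor at cost 11 + 6 = 17.
Any cover uses at least 2 camera mounts; among all covering selections none totals below 17.
Greedy by coverage-per-cost would pick K2, K5, K1 for 19 — worse than the optimum 17.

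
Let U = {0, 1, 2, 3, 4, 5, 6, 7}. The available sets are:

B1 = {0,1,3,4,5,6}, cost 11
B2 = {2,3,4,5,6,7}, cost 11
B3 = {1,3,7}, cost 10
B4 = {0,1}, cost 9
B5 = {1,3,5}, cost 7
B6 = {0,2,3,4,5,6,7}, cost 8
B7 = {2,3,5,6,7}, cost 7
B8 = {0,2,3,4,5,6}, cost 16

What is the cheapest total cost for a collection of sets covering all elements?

B5, B6 cover every element at cost 7 + 8 = 15.
Any cover uses at least 2 sets; among all covering selections none totals below 15.

15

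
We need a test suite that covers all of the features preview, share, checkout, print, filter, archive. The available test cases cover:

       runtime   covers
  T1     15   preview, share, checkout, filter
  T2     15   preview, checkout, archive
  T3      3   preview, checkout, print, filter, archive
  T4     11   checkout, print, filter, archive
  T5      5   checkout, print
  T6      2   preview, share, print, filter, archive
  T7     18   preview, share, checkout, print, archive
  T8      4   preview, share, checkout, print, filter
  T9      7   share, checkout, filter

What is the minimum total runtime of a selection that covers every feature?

5

T3, T6 cover every feature at runtime 3 + 2 = 5.
Any cover uses at least 2 test cases; among all covering selections none totals below 5.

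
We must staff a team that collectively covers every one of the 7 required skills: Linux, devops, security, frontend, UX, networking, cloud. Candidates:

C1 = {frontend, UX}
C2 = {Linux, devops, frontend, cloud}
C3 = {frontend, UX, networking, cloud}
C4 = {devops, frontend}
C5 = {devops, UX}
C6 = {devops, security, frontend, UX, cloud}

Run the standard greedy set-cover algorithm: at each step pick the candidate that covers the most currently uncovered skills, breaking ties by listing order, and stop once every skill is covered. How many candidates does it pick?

3

Pick 1: C6 covers 5 new skills (devops, security, frontend, UX, cloud).
Pick 2: C2 covers 1 new skills (Linux).
Pick 3: C3 covers 1 new skills (networking).
Greedy uses 3 candidates.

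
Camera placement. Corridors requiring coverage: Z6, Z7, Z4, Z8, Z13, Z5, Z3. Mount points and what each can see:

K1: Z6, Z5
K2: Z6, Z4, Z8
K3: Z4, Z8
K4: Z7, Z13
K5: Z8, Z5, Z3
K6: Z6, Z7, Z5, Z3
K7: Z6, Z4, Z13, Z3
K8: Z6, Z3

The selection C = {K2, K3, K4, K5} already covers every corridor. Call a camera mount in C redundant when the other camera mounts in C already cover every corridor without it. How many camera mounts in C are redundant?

Drop K2: Z6 uncovered — not redundant.
Drop K3: the rest still cover every corridor — redundant.
Drop K4: Z7, Z13 uncovered — not redundant.
Drop K5: Z5, Z3 uncovered — not redundant.
1 redundant: K3.

1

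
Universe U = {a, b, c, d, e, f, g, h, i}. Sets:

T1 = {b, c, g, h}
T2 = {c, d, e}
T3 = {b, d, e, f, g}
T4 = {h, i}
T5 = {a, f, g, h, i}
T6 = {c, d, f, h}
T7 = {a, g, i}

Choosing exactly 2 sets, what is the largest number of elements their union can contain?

Choosing T2, T5 covers {a, c, d, e, f, g, h, i} — 8 elements.
No choice of 2 sets does better; here b is left uncovered.

8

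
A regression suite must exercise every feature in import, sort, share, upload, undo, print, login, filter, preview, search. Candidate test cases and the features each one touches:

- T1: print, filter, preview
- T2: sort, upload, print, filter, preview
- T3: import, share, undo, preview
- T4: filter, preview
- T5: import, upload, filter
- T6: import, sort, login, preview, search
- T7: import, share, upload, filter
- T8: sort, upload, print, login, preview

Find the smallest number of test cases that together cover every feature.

T2, T3, T6 together cover {import, sort, share, upload, undo, print, login, filter, preview, search} — every feature.
No 2 of the 8 test cases cover everything (all 28 pairs fall short), so 3 is minimum.

3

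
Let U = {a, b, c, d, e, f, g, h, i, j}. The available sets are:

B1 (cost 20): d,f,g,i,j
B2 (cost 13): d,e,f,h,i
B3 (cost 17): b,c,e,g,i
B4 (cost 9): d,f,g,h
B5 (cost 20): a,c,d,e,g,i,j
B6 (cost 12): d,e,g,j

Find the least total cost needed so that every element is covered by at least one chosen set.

46

B3, B4, B5 cover every element at cost 17 + 9 + 20 = 46.
Any cover uses at least 3 sets; among all covering selections none totals below 46.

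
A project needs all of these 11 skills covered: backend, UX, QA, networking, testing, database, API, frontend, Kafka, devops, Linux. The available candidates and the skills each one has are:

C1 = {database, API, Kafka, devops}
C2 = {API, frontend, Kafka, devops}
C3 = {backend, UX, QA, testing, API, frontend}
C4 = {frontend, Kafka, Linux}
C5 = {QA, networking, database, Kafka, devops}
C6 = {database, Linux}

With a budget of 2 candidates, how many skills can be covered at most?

10

Choosing C3, C5 covers {backend, UX, QA, networking, testing, database, API, frontend, Kafka, devops} — 10 skills.
No choice of 2 candidates does better; here Linux is left uncovered.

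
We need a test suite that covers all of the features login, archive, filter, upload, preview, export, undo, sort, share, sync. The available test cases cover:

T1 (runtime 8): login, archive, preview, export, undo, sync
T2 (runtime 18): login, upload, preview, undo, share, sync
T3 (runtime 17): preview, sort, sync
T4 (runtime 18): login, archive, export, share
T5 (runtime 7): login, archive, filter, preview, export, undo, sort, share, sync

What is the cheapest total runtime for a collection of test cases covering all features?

25

T2, T5 cover every feature at runtime 18 + 7 = 25.
Any cover uses at least 2 test cases; among all covering selections none totals below 25.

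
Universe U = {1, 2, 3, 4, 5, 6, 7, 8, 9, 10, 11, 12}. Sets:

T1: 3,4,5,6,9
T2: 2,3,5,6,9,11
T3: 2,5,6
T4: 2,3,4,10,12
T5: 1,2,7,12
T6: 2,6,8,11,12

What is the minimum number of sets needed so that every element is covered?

4

T1, T4, T5, T6 together cover {1, 2, 3, 4, 5, 6, 7, 8, 9, 10, 11, 12} — every element.
No 3 of the 6 sets cover everything (all 20 triples fall short), so 4 is minimum.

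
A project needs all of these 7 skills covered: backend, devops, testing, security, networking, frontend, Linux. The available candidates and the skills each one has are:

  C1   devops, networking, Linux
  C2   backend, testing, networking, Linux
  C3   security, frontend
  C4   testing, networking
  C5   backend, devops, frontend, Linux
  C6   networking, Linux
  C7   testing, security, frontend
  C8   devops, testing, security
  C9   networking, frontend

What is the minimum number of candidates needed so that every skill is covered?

3

C1, C2, C3 together cover {backend, devops, testing, security, networking, frontend, Linux} — every skill.
No 2 of the 9 candidates cover everything (all 36 pairs fall short), so 3 is minimum.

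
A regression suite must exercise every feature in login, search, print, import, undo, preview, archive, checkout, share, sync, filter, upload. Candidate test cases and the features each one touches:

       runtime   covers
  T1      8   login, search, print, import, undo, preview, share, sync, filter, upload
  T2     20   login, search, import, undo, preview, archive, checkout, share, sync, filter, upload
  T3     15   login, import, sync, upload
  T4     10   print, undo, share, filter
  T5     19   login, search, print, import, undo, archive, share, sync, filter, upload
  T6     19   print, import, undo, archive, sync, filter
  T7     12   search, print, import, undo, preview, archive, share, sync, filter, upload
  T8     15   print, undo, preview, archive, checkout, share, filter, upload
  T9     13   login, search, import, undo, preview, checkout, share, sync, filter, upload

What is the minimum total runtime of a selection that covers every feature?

23

T1, T8 cover every feature at runtime 8 + 15 = 23.
Any cover uses at least 2 test cases; among all covering selections none totals below 23.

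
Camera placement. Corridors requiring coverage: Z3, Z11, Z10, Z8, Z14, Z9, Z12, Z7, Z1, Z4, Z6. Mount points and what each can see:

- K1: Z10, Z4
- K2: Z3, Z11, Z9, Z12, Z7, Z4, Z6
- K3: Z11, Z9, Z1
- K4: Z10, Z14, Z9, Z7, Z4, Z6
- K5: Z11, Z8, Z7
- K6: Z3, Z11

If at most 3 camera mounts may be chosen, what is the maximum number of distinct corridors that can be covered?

Choosing K2, K3, K4 covers {Z3, Z11, Z10, Z14, Z9, Z12, Z7, Z1, Z4, Z6} — 10 corridors.
No choice of 3 camera mounts does better; here Z8 is left uncovered.

10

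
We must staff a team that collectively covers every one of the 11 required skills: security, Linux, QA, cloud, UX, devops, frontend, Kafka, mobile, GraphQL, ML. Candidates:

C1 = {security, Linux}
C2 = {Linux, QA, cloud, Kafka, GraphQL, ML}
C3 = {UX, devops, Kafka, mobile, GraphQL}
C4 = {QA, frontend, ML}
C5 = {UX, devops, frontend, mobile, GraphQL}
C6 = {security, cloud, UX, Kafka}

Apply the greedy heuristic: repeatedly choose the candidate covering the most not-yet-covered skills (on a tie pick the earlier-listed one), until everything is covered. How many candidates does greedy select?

Pick 1: C2 covers 6 new skills (Linux, QA, cloud, Kafka, GraphQL, ML).
Pick 2: C5 covers 4 new skills (UX, devops, frontend, mobile).
Pick 3: C1 covers 1 new skills (security).
Greedy uses 3 candidates.

3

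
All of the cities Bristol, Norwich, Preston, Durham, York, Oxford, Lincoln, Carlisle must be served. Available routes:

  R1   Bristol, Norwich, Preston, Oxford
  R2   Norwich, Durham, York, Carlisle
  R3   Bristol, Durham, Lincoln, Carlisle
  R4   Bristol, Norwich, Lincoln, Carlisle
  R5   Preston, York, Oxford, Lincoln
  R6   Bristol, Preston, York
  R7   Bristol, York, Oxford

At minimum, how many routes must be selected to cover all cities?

R1, R2, R3 together cover {Bristol, Norwich, Preston, Durham, York, Oxford, Lincoln, Carlisle} — every city.
No 2 of the 7 routes cover everything (all 21 pairs fall short), so 3 is minimum.

3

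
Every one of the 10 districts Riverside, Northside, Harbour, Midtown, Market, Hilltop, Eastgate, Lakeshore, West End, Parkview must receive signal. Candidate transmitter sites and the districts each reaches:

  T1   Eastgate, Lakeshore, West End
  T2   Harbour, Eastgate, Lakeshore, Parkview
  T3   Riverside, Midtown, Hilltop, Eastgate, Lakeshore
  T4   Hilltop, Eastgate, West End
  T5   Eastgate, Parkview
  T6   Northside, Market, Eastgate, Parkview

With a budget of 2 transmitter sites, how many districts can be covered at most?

8

Choosing T3, T6 covers {Riverside, Northside, Midtown, Market, Hilltop, Eastgate, Lakeshore, Parkview} — 8 districts.
No choice of 2 transmitter sites does better; here Harbour, West End are left uncovered.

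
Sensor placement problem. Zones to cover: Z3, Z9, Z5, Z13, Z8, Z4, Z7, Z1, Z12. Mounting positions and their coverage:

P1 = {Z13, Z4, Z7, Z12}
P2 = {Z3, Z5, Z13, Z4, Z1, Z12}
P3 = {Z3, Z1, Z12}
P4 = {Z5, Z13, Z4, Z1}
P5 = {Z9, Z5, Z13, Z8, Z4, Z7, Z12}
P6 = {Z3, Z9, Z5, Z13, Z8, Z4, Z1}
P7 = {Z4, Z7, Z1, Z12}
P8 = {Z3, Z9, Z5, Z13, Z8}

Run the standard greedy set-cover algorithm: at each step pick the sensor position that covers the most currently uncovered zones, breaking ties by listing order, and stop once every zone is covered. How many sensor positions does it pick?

Pick 1: P5 covers 7 new zones (Z9, Z5, Z13, Z8, Z4, Z7, Z12).
Pick 2: P2 covers 2 new zones (Z3, Z1).
Greedy uses 2 sensor positions.

2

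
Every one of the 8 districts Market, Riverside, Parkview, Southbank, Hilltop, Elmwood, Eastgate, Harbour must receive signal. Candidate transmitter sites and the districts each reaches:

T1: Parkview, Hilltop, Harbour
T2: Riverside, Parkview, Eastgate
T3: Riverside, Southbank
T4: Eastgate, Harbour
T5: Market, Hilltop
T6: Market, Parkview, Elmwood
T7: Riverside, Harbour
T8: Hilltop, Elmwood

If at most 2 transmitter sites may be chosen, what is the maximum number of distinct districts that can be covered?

Choosing T1, T2 covers {Riverside, Parkview, Hilltop, Eastgate, Harbour} — 5 districts.
No choice of 2 transmitter sites does better; here Market, Southbank, Elmwood are left uncovered.

5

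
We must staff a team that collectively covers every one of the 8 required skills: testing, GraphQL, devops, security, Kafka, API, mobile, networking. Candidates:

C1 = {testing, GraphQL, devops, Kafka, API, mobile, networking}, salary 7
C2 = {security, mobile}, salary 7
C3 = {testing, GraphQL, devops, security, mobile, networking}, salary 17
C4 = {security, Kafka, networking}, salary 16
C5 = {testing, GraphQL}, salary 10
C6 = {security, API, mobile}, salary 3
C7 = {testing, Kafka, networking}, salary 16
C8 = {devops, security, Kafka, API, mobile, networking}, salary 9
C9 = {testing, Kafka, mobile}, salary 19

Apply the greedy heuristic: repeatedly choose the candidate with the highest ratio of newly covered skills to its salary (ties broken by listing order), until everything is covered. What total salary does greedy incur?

Pick 1: C1 adds 7 new (testing, GraphQL, devops, Kafka, API, mobile, networking) at salary 7 (ratio 7/7).
Pick 2: C6 adds 1 new (security) at salary 3 (ratio 1/3).
Greedy total salary: 7 + 3 = 10.

10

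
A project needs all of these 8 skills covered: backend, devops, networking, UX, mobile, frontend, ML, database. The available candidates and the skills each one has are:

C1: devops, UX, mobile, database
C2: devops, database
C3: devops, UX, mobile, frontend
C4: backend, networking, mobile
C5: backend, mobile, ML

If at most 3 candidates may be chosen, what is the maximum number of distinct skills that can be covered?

7

Choosing C1, C3, C4 covers {backend, devops, networking, UX, mobile, frontend, database} — 7 skills.
No choice of 3 candidates does better; here ML is left uncovered.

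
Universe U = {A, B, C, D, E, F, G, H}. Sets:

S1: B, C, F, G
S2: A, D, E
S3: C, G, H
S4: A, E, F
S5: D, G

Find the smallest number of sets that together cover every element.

S1, S2, S3 together cover {A, B, C, D, E, F, G, H} — every element.
No 2 of the 5 sets cover everything (all 10 pairs fall short), so 3 is minimum.

3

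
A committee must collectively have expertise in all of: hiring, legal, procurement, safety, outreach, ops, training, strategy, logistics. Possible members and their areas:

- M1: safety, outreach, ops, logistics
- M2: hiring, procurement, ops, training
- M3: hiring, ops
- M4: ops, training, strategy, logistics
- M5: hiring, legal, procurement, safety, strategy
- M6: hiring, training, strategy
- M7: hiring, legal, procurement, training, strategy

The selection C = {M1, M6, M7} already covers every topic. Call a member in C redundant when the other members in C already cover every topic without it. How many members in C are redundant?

1

Drop M1: safety, outreach, ops, logistics uncovered — not redundant.
Drop M6: the rest still cover every topic — redundant.
Drop M7: legal, procurement uncovered — not redundant.
1 redundant: M6.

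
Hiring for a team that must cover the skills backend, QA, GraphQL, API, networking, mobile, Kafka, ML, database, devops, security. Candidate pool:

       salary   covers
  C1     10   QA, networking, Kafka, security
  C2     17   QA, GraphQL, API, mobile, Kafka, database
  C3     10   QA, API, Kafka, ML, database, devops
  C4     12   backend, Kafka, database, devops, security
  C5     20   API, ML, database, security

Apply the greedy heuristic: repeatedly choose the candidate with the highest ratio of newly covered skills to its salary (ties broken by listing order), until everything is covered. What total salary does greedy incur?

Pick 1: C3 adds 6 new (QA, API, Kafka, ML, database, devops) at salary 10 (ratio 6/10).
Pick 2: C1 adds 2 new (networking, security) at salary 10 (ratio 2/10).
Pick 3: C2 adds 2 new (GraphQL, mobile) at salary 17 (ratio 2/17).
Pick 4: C4 adds 1 new (backend) at salary 12 (ratio 1/12).
Greedy total salary: 10 + 10 + 17 + 12 = 49.

49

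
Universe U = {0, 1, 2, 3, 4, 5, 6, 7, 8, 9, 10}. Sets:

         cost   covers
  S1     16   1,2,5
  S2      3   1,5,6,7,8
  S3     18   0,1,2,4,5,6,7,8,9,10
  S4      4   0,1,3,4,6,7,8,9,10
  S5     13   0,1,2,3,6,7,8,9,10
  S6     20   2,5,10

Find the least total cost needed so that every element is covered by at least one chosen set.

20

S1, S4 cover every element at cost 16 + 4 = 20.
Any cover uses at least 2 sets; among all covering selections none totals below 20.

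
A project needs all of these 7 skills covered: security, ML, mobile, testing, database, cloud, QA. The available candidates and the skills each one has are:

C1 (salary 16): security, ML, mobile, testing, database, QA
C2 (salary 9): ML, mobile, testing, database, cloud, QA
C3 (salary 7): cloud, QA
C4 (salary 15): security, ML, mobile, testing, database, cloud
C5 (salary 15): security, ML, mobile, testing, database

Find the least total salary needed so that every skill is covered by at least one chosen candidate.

C3, C4 cover every skill at salary 7 + 15 = 22.
Any cover uses at least 2 candidates; among all covering selections none totals below 22.
Greedy by coverage-per-salary would pick C2, C4 for 24 — worse than the optimum 22.

22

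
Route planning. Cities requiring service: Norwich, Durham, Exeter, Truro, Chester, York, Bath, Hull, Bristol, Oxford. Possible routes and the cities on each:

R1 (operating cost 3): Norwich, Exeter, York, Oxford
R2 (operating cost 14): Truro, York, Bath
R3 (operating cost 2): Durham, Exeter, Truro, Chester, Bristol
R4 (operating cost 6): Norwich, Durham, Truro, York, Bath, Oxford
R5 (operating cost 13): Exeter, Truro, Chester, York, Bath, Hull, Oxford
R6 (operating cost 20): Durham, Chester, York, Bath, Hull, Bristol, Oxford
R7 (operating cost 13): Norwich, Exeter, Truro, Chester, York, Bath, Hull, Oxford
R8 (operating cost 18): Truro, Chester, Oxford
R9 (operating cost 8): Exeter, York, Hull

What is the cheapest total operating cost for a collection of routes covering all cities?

R3, R7 cover every city at operating cost 2 + 13 = 15.
Any cover uses at least 2 routes; among all covering selections none totals below 15.

15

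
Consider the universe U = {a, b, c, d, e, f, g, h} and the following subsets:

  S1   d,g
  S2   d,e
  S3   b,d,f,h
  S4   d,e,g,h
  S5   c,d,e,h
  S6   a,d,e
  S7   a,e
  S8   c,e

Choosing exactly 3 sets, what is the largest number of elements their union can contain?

7

Choosing S1, S3, S5 covers {b, c, d, e, f, g, h} — 7 elements.
No choice of 3 sets does better; here a is left uncovered.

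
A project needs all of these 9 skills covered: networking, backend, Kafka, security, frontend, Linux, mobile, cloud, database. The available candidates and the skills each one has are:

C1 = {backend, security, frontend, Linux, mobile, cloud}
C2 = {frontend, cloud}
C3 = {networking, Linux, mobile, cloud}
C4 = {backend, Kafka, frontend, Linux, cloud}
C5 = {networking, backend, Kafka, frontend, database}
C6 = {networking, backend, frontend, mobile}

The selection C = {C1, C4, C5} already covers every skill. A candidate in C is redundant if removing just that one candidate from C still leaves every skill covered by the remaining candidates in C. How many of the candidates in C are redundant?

Drop C1: security, mobile uncovered — not redundant.
Drop C4: the rest still cover every skill — redundant.
Drop C5: networking, database uncovered — not redundant.
1 redundant: C4.

1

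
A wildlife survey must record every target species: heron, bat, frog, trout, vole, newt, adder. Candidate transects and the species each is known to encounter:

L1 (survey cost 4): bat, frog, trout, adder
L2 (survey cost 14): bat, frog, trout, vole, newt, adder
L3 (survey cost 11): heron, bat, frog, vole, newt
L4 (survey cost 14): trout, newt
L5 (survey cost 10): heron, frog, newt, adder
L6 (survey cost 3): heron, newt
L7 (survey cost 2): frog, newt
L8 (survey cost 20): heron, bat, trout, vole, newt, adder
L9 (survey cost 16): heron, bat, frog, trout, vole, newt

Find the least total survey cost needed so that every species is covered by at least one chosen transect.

15

L1, L3 cover every species at survey cost 4 + 11 = 15.
Any cover uses at least 2 transects; among all covering selections none totals below 15.
Greedy by coverage-per-survey cost would pick L1, L6, L3 for 18 — worse than the optimum 15.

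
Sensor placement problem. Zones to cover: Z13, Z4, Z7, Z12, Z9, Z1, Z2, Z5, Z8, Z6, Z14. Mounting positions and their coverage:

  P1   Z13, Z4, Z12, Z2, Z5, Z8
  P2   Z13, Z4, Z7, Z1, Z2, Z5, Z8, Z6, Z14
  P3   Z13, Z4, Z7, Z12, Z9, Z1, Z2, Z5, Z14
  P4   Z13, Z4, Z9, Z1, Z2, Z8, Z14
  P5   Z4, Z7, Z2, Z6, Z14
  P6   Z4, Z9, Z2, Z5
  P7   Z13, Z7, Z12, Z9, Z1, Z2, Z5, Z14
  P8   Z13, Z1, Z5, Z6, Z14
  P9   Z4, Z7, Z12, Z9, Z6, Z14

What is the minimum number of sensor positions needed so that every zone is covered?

2

P2, P3 together cover {Z13, Z4, Z7, Z12, Z9, Z1, Z2, Z5, Z8, Z6, Z14} — every zone.
No single sensor position contains all 11 zones, so 2 is optimal.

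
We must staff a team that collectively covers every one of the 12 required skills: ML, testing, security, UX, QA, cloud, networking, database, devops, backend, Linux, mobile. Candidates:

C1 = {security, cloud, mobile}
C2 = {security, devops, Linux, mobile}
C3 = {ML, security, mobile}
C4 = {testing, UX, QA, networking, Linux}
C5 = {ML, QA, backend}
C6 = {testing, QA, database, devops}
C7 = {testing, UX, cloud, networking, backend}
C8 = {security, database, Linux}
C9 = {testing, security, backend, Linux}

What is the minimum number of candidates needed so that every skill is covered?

C1, C4, C5, C6 together cover {ML, testing, security, UX, QA, cloud, networking, database, devops, backend, Linux, mobile} — every skill.
No 3 of the 9 candidates cover everything (all 84 triples fall short), so 4 is minimum.

4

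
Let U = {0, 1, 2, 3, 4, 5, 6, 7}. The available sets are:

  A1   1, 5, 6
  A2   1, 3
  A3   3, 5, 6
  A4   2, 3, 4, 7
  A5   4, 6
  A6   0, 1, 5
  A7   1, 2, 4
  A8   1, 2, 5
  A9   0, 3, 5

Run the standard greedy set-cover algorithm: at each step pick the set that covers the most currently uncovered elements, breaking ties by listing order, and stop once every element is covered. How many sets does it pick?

Pick 1: A4 covers 4 new elements (2, 3, 4, 7).
Pick 2: A1 covers 3 new elements (1, 5, 6).
Pick 3: A6 covers 1 new elements (0).
Greedy uses 3 sets.

3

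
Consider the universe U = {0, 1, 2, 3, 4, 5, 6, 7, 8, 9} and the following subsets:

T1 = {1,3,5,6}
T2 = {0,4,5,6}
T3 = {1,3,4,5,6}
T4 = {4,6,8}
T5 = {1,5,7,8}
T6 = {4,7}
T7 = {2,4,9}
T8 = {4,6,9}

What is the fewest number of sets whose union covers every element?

4

T1, T2, T5, T7 together cover {0, 1, 2, 3, 4, 5, 6, 7, 8, 9} — every element.
No 3 of the 8 sets cover everything (all 56 triples fall short), so 4 is minimum.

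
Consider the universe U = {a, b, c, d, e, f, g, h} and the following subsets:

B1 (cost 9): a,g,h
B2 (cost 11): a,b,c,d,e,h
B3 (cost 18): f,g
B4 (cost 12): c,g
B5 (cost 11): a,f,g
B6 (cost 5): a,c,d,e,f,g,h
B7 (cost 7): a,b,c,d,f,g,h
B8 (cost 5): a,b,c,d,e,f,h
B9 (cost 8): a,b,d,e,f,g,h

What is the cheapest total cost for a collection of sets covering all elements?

10

B6, B8 cover every element at cost 5 + 5 = 10.
Any cover uses at least 2 sets; among all covering selections none totals below 10.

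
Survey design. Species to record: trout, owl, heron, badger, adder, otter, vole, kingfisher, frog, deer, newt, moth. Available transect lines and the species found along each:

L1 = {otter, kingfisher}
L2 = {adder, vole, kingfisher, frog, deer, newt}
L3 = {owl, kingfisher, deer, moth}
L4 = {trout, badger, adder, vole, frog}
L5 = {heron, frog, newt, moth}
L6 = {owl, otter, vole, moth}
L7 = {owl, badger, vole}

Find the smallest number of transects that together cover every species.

4

L1, L3, L4, L5 together cover {trout, owl, heron, badger, adder, otter, vole, kingfisher, frog, deer, newt, moth} — every species.
No 3 of the 7 transects cover everything (all 35 triples fall short), so 4 is minimum.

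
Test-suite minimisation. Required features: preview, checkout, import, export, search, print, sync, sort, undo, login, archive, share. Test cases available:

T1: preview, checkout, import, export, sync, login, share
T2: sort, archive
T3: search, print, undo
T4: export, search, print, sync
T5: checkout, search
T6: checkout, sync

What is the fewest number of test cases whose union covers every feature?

3

T1, T2, T3 together cover {preview, checkout, import, export, search, print, sync, sort, undo, login, archive, share} — every feature.
No 2 of the 6 test cases cover everything (all 15 pairs fall short), so 3 is minimum.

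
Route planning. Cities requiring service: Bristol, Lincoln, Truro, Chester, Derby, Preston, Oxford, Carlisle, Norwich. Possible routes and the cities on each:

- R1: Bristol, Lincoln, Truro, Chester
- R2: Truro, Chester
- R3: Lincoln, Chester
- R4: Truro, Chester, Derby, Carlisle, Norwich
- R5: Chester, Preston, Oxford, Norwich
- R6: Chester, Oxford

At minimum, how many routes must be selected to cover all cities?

3

R1, R4, R5 together cover {Bristol, Lincoln, Truro, Chester, Derby, Preston, Oxford, Carlisle, Norwich} — every city.
No 2 of the 6 routes cover everything (all 15 pairs fall short), so 3 is minimum.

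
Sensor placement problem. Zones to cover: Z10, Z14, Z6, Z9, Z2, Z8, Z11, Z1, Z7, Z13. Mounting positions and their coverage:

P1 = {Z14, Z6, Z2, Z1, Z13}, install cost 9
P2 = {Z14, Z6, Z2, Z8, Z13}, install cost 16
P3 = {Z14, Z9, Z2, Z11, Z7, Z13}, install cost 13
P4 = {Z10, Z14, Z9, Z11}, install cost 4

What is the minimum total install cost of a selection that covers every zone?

42

P1, P2, P3, P4 cover every zone at install cost 9 + 16 + 13 + 4 = 42.
Any cover uses at least 4 sensor positions; among all covering selections none totals below 42.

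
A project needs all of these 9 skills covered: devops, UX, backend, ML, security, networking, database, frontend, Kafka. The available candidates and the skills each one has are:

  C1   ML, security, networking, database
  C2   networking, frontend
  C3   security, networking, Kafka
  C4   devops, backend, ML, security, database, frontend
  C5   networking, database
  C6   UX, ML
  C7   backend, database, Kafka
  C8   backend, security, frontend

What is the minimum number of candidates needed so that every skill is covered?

3

C3, C4, C6 together cover {devops, UX, backend, ML, security, networking, database, frontend, Kafka} — every skill.
No 2 of the 8 candidates cover everything (all 28 pairs fall short), so 3 is minimum.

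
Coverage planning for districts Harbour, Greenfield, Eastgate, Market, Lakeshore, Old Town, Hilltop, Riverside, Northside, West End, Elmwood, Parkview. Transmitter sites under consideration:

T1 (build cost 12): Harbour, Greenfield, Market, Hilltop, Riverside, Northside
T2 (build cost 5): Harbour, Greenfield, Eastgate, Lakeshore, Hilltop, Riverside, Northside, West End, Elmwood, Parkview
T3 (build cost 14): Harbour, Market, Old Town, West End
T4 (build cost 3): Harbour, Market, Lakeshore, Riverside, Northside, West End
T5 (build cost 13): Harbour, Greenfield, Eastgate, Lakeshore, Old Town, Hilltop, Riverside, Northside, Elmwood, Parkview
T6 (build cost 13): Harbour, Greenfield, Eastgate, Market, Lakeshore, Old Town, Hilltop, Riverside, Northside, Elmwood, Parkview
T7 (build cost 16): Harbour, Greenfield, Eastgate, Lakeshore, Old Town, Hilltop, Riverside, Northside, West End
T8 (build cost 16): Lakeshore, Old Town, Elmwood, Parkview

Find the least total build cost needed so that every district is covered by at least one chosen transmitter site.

16

T4, T5 cover every district at build cost 3 + 13 = 16.
Any cover uses at least 2 transmitter sites; among all covering selections none totals below 16.
Greedy by coverage-per-build cost would pick T2, T4, T5 for 21 — worse than the optimum 16.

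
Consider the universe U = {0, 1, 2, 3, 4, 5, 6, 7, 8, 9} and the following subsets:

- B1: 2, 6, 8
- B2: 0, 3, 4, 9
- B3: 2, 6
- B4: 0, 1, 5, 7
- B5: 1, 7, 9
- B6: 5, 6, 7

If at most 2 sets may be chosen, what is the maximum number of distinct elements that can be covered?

Choosing B1, B2 covers {0, 2, 3, 4, 6, 8, 9} — 7 elements.
No choice of 2 sets does better; here 1, 5, 7 are left uncovered.

7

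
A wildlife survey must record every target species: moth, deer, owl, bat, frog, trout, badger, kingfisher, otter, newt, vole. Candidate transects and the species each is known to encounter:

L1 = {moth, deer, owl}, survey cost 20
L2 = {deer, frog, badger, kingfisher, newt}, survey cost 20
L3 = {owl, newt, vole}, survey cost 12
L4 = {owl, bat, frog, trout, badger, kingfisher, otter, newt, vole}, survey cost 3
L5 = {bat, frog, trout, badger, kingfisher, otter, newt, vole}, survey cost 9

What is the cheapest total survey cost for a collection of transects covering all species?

23

L1, L4 cover every species at survey cost 20 + 3 = 23.
Any cover uses at least 2 transects; among all covering selections none totals below 23.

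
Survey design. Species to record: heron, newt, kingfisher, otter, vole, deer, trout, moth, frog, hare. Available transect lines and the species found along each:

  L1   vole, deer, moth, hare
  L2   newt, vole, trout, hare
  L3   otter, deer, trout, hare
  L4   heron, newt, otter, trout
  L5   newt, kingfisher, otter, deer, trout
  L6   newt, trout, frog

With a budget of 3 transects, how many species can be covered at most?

9

Choosing L1, L4, L5 covers {heron, newt, kingfisher, otter, vole, deer, trout, moth, hare} — 9 species.
No choice of 3 transects does better; here frog is left uncovered.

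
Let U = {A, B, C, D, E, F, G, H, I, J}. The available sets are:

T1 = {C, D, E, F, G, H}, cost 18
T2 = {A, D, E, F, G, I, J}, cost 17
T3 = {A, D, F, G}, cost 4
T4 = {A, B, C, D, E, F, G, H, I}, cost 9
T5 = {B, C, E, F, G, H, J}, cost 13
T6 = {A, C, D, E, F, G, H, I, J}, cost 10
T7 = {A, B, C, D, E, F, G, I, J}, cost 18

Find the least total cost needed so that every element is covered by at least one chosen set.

T4, T6 cover every element at cost 9 + 10 = 19.
Any cover uses at least 2 sets; among all covering selections none totals below 19.
Greedy by coverage-per-cost would pick T3, T4, T6 for 23 — worse than the optimum 19.

19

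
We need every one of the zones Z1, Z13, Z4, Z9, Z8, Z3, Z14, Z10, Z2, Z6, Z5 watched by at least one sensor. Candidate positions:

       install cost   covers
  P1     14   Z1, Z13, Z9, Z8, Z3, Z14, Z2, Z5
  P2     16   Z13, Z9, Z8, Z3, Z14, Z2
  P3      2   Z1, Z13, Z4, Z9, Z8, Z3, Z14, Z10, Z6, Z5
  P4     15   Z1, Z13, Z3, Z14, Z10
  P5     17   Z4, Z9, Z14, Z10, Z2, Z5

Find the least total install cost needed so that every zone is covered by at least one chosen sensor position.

P1, P3 cover every zone at install cost 14 + 2 = 16.
Any cover uses at least 2 sensor positions; among all covering selections none totals below 16.

16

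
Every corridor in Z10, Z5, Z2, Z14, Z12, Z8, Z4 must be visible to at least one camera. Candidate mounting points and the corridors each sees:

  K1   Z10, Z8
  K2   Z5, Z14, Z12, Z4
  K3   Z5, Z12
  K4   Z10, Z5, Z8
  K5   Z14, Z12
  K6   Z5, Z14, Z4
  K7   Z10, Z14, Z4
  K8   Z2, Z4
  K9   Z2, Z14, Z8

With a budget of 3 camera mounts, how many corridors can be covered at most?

7

Choosing K1, K2, K8 covers {Z10, Z5, Z2, Z14, Z12, Z8, Z4} — 7 corridors.
That is all 7 corridors.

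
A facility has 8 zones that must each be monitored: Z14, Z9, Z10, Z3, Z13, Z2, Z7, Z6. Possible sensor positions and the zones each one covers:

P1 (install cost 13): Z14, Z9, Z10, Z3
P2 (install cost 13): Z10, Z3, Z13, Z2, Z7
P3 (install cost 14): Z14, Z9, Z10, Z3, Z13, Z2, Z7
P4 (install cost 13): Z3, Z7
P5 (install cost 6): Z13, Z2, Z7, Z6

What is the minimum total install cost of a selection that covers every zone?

P1, P5 cover every zone at install cost 13 + 6 = 19.
Any cover uses at least 2 sensor positions; among all covering selections none totals below 19.

19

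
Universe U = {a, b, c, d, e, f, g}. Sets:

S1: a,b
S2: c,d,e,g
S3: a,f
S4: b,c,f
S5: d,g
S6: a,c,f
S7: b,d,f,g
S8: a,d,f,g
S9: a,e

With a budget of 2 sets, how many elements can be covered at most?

6

Choosing S1, S2 covers {a, b, c, d, e, g} — 6 elements.
No choice of 2 sets does better; here f is left uncovered.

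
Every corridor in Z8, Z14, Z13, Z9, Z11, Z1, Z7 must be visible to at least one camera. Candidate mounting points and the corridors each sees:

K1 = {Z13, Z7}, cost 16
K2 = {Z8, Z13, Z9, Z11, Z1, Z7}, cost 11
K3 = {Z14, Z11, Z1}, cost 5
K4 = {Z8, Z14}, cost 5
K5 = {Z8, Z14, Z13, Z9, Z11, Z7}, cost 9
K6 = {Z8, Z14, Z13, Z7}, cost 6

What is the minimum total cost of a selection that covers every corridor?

K3, K5 cover every corridor at cost 5 + 9 = 14.
Any cover uses at least 2 camera mounts; among all covering selections none totals below 14.

14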